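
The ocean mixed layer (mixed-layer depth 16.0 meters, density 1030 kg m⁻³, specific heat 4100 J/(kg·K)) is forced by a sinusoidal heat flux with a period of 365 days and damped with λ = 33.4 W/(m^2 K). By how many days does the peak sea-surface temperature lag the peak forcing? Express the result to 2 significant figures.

Areal heat capacity C = ρ c_p D = 1030 × 4100 × 16.0 = 6.76×10^7 J/(m²·K).
ω = 2π / 3.15×10^7 s = 1.99×10^-7 s⁻¹.
Phase lag φ = arctan(Cω/λ) = arctan(13.5/33.4) = 0.383 rad.
Time lag = φ / ω = 0.383 / 1.99×10^-7 = 1.92×10^6 s = 22.3 days.

22 days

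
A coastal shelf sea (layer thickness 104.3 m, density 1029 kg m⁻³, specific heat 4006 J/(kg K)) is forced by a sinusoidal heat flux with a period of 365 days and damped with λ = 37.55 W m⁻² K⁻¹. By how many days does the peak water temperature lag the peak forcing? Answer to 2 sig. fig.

Areal heat capacity C = ρ c_p D = 1029 × 4006 × 104.3 = 4.30×10^8 J m⁻² K⁻¹.
ω = 2π / 3.15×10^7 s = 1.99×10^-7 s⁻¹.
Phase lag φ = arctan(Cω/λ) = arctan(85.7/37.55) = 1.16 rad.
Time lag = φ / ω = 1.16 / 1.99×10^-7 = 5.81×10^6 s = 67.3 days.

67 days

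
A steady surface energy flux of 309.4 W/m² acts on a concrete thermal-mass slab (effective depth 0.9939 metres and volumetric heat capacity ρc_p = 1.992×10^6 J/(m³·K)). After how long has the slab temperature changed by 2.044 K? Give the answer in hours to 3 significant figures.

Areal heat capacity C = ρc_p × D = 1.992×10^6 × 0.9939 = 1.98×10^6 J/(m^2 K).
Time required: Δt = C ΔT / F = 1.98×10^6 × 2.044 / 309.4 = 13100 s.
In hours: 13100 s / (3600 s/hour) = 3.63 hours.

3.63 hours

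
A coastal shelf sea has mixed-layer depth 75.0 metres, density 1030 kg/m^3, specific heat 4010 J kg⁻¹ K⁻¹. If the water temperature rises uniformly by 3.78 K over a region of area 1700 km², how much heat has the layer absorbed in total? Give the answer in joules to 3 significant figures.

Areal heat capacity C = ρ c_p D = 1030 × 4010 × 75.0 = 3.10×10^8 J/(m^2 K).
Heat per unit area: q = C ΔT = 3.10×10^8 × 3.78 = 1.17×10^9 J/m².
Total heat: Q = q × A = 1.17×10^9 × (1700 × 10⁶ m²) = 1.99×10^18 J.

1.99×10^18 J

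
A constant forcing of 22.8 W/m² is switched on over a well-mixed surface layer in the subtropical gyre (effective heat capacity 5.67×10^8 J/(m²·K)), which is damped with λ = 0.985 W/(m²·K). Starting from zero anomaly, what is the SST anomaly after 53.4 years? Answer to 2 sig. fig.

22 K

Areal heat capacity C = 5.67×10^8 J/(m²·K) (given).
τ = C / λ = 5.67×10^8 / 0.985 = 5.76×10^8 s.
Equilibrium anomaly ΔT_eq = F / λ = 22.8 / 0.985 = 23.1 K.
t = 53.4 years = 1.69×10^9 s, so t/τ = 2.93.
ΔT(t) = ΔT_eq (1 − e^(−t/τ)) = 23.1 × (1 − e^−2.93) = 21.9 K.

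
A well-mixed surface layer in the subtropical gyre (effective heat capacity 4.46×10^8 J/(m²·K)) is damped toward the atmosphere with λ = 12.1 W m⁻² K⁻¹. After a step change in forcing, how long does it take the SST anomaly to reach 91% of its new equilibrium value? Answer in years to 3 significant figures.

2.81 years

Areal heat capacity C = 4.46×10^8 J/(m²·K) (given).
τ = C / λ = 4.46×10^8 / 12.1 = 3.69×10^7 s.
Fraction reached: 1 − e^(−t/τ) = 0.91 ⇒ t = −τ ln(1 − 0.91) = τ × 2.41.
t = 8.88×10^7 s = 2.81 years.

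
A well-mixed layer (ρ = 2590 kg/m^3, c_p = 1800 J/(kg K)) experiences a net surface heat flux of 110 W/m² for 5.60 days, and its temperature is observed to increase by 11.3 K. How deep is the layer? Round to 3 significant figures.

Heat input Q = F Δt = 110 × 4.84×10^5 s = 5.32×10^7 J/m².
Required areal heat capacity C = Q / ΔT = 4.71×10^6 J/(m²·K).
Depth D = C / (ρ c_p) = 4.71×10^6 / (2590 × 1800) = 1.01 m.

1.01 m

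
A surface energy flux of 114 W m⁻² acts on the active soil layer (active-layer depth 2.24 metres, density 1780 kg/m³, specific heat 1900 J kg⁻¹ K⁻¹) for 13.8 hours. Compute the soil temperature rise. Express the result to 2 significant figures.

0.75 K

Areal heat capacity C = ρ c_p D = 1780 × 1900 × 2.24 = 7.58×10^6 J m⁻² K⁻¹.
Net heat input Q = F Δt = 114 × (13.8 hours × 3600 s/hour) = 5.66×10^6 J/m².
ΔT = Q / C = 5.66×10^6 / 7.58×10^6 = 0.748 K.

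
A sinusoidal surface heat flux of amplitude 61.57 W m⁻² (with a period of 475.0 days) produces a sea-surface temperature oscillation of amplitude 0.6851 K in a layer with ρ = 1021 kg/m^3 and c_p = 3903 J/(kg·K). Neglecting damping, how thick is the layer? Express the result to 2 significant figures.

ω = 2π / 4.10×10^7 s = 1.53×10^-7 s⁻¹.
Required C = F₀ / (A ω) = 61.57 / (0.6851 × 1.53×10^-7) = 5.87×10^8 J/(m²·K).
D = C / (ρ c_p) = 5.87×10^8 / (1021 × 3903) = 147 m.

150 m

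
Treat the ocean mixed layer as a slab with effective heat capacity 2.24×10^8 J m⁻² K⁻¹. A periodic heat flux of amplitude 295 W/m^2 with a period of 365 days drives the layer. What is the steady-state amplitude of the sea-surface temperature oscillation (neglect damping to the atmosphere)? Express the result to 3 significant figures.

6.61 K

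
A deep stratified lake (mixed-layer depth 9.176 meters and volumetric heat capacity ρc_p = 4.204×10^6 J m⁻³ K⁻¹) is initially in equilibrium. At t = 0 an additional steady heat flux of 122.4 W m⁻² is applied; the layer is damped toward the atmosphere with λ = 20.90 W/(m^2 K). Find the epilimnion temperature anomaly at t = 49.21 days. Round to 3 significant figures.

5.27 K

Areal heat capacity C = ρc_p × D = 4.204×10^6 × 9.176 = 3.86×10^7 J m⁻² K⁻¹.
τ = C / λ = 3.86×10^7 / 20.90 = 1.85×10^6 s.
Equilibrium anomaly ΔT_eq = F / λ = 122.4 / 20.90 = 5.86 K.
t = 49.21 days = 4.25×10^6 s, so t/τ = 2.30.
ΔT(t) = ΔT_eq (1 − e^(−t/τ)) = 5.86 × (1 − e^−2.30) = 5.27 K.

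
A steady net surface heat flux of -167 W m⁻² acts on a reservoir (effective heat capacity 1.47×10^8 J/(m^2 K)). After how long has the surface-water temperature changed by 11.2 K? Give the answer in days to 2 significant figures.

110 days

Areal heat capacity C = 1.47×10^8 J/(m^2 K) (given).
Time required: Δt = C ΔT / F = 1.47×10^8 × -11.2 / -167 = 9.86×10^6 s.
In days: 9.86×10^6 s / (86400 s/day) = 114 days.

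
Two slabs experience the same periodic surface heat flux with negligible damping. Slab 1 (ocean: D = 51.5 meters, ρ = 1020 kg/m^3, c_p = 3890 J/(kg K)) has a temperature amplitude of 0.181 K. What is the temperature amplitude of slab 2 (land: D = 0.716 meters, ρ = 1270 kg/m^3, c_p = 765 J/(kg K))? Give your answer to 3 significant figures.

C_ocean = 2.04×10^8 J/(m²·K); C_land = 6.96×10^5 J/(m²·K).
A ∝ 1/C ⇒ A_land = A_ocean × C_ocean/C_land = 0.181 × 294 = 53.2 K.

53.2 K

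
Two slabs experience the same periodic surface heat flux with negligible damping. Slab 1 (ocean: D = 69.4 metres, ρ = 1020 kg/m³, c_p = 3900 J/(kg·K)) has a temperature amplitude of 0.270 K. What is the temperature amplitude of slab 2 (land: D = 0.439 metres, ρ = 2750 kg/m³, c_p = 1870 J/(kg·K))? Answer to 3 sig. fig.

33.0 K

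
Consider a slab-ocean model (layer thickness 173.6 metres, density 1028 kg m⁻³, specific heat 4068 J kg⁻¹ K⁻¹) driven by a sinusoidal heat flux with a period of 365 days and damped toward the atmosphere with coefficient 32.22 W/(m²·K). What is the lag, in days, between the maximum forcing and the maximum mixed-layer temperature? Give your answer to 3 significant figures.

78.5 days

Areal heat capacity C = ρ c_p D = 1028 × 4068 × 173.6 = 7.26×10^8 J m⁻² K⁻¹.
ω = 2π / 3.15×10^7 s = 1.99×10^-7 s⁻¹.
Phase lag φ = arctan(Cω/λ) = arctan(145/32.22) = 1.35 rad.
Time lag = φ / ω = 1.35 / 1.99×10^-7 = 6.78×10^6 s = 78.5 days.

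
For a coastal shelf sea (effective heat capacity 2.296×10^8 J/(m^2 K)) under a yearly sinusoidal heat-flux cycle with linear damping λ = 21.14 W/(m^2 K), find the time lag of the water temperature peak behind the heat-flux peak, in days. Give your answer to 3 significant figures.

Areal heat capacity C = 2.296×10^8 J/(m^2 K) (given).
ω = 2π / 3.15×10^7 s = 1.99×10^-7 s⁻¹.
Phase lag φ = arctan(Cω/λ) = arctan(45.7/21.14) = 1.14 rad.
Time lag = φ / ω = 1.14 / 1.99×10^-7 = 5.71×10^6 s = 66.1 days.

66.1 days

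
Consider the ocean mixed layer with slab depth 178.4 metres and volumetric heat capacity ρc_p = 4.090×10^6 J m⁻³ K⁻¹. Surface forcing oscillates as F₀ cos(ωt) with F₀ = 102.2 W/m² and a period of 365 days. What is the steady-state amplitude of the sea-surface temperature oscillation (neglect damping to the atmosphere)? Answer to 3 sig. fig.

0.703 K

Areal heat capacity C = ρc_p × D = 4.090×10^6 × 178.4 = 7.30×10^8 J/(m^2 K).
Angular frequency ω = 2π / T = 2π / 3.15×10^7 s = 1.99×10^-7 s⁻¹.
Cω = 7.30×10^8 × 1.99×10^-7 = 145 W/(m²·K).
Amplitude A = F₀ / (Cω) = 102.2 / 145 = 0.703 K.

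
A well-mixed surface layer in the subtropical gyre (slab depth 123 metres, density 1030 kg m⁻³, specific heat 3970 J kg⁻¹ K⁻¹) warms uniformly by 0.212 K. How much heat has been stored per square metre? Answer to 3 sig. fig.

Areal heat capacity C = ρ c_p D = 1030 × 3970 × 123 = 5.03×10^8 J/(m^2 K).
ΔQ = C ΔT = 5.03×10^8 × 0.212 = 1.07×10^8 J/m².

1.07×10^8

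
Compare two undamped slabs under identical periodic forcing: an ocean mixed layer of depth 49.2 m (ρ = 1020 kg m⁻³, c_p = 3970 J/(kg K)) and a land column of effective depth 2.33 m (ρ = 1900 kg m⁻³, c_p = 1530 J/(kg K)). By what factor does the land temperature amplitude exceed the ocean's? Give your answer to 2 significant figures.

29

C_ocean = 1020 × 3970 × 49.2 = 1.99×10^8 J/(m²·K).
C_land = 1900 × 1530 × 2.33 = 6.77×10^6 J/(m²·K).
Undamped amplitude ∝ 1/C, so A_land/A_ocean = C_ocean/C_land = 29.4.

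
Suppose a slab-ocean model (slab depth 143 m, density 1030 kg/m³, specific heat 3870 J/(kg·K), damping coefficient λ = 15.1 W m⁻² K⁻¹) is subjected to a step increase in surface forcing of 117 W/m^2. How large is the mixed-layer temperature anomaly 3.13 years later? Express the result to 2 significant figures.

7.2 K

Areal heat capacity C = ρ c_p D = 1030 × 3870 × 143 = 5.70×10^8 J/(m^2 K).
τ = C / λ = 5.70×10^8 / 15.1 = 3.77×10^7 s.
Equilibrium anomaly ΔT_eq = F / λ = 117 / 15.1 = 7.75 K.
t = 3.13 years = 9.88×10^7 s, so t/τ = 2.62.
ΔT(t) = ΔT_eq (1 − e^(−t/τ)) = 7.75 × (1 − e^−2.62) = 7.18 K.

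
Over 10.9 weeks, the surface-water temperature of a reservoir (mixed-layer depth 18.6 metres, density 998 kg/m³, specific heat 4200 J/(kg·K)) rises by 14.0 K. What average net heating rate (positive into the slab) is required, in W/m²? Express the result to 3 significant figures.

166

Areal heat capacity C = ρ c_p D = 998 × 4200 × 18.6 = 7.80×10^7 J m⁻² K⁻¹.
Required heat per unit area: Q = C ΔT = 7.80×10^7 × 14.0 = 1.09×10^9 J/m².
Flux F = Q / Δt = 1.09×10^9 / 6.59×10^6 s = 166 W/m².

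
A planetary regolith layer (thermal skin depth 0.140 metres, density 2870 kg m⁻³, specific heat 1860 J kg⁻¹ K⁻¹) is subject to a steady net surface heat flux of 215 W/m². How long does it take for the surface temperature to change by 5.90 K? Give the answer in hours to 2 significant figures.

Areal heat capacity C = ρ c_p D = 2870 × 1860 × 0.140 = 7.47×10^5 J/(m²·K).
Time required: Δt = C ΔT / F = 7.47×10^5 × 5.90 / 215 = 20500 s.
In hours: 20500 s / (3600 s/hour) = 5.70 hours.

5.7 hours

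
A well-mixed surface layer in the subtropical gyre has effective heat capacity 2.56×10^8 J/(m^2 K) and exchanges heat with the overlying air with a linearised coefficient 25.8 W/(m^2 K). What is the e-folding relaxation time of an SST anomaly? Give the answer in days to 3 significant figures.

Areal heat capacity C = 2.56×10^8 J/(m^2 K) (given).
Relaxation time τ = C / λ = 2.56×10^8 / 25.8 = 9.92×10^6 s.
In days: 9.92×10^6 s / (86400 s/day) = 115 days.

115 days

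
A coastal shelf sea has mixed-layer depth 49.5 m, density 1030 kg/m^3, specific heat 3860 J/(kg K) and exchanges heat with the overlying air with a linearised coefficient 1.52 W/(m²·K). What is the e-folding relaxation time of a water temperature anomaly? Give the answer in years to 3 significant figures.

4.10 years

Areal heat capacity C = ρ c_p D = 1030 × 3860 × 49.5 = 1.97×10^8 J m⁻² K⁻¹.
Relaxation time τ = C / λ = 1.97×10^8 / 1.52 = 1.29×10^8 s.
In years: 1.29×10^8 s / (3.156×10^7 s/year) = 4.10 years.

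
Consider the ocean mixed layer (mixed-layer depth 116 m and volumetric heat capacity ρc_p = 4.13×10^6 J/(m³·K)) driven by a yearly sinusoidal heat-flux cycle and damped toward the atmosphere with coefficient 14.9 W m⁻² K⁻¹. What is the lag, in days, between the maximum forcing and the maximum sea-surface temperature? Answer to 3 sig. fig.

82.3 days

Areal heat capacity C = ρc_p × D = 4.13×10^6 × 116 = 4.79×10^8 J/(m²·K).
ω = 2π / 3.15×10^7 s = 1.99×10^-7 s⁻¹.
Phase lag φ = arctan(Cω/λ) = arctan(95.5/14.9) = 1.42 rad.
Time lag = φ / ω = 1.42 / 1.99×10^-7 = 7.11×10^6 s = 82.3 days.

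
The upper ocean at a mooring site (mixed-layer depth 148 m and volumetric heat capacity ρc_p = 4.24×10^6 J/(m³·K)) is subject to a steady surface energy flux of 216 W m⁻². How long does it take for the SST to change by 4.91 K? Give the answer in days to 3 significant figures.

Areal heat capacity C = ρc_p × D = 4.24×10^6 × 148 = 6.28×10^8 J m⁻² K⁻¹.
Time required: Δt = C ΔT / F = 6.28×10^8 × 4.91 / 216 = 1.43×10^7 s.
In days: 1.43×10^7 s / (86400 s/day) = 165 days.

165 days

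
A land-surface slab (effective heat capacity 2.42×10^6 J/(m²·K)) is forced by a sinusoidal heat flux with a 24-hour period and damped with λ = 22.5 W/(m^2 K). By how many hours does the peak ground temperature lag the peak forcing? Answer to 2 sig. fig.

5.5 hours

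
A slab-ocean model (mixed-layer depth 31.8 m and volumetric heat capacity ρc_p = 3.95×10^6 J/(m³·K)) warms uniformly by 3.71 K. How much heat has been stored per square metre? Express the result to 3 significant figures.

Areal heat capacity C = ρc_p × D = 3.95×10^6 × 31.8 = 1.26×10^8 J m⁻² K⁻¹.
ΔQ = C ΔT = 1.26×10^8 × 3.71 = 4.66×10^8 J/m².

4.66×10^8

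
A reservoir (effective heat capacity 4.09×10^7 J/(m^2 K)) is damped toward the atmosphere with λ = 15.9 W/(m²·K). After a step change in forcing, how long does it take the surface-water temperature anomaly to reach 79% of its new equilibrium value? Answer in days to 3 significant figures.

Areal heat capacity C = 4.09×10^7 J/(m^2 K) (given).
τ = C / λ = 4.09×10^7 / 15.9 = 2.57×10^6 s.
Fraction reached: 1 − e^(−t/τ) = 0.79 ⇒ t = −τ ln(1 − 0.79) = τ × 1.56.
t = 4.01×10^6 s = 46.5 days.

46.5 days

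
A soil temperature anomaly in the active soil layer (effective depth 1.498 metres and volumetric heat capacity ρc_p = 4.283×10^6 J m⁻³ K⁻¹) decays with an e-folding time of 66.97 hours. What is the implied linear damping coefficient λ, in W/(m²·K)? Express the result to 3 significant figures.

26.6

Areal heat capacity C = ρc_p × D = 4.283×10^6 × 1.498 = 6.42×10^6 J/(m²·K).
τ = 66.97 hours = 2.41×10^5 s.
λ = C / τ = 6.42×10^6 / 2.41×10^5 = 26.6 W/(m²·K).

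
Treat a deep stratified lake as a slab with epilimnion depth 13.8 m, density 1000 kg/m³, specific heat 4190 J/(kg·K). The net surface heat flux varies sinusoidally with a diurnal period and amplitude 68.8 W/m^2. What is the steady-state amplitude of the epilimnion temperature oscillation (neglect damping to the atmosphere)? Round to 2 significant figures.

Areal heat capacity C = ρ c_p D = 1000 × 4190 × 13.8 = 5.78×10^7 J m⁻² K⁻¹.
Angular frequency ω = 2π / T = 2π / 86400 s = 7.27×10^-5 s⁻¹.
Cω = 5.78×10^7 × 7.27×10^-5 = 4200 W/(m²·K).
Amplitude A = F₀ / (Cω) = 68.8 / 4200 = 0.0164 K.

0.016 K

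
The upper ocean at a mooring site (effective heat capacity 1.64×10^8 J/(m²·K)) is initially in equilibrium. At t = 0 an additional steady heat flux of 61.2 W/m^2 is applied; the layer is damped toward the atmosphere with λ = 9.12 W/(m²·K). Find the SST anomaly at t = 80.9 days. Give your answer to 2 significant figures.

Areal heat capacity C = 1.64×10^8 J/(m²·K) (given).
τ = C / λ = 1.64×10^8 / 9.12 = 1.80×10^7 s.
Equilibrium anomaly ΔT_eq = F / λ = 61.2 / 9.12 = 6.71 K.
t = 80.9 days = 6.99×10^6 s, so t/τ = 0.389.
ΔT(t) = ΔT_eq (1 − e^(−t/τ)) = 6.71 × (1 − e^−0.389) = 2.16 K.

2.2 K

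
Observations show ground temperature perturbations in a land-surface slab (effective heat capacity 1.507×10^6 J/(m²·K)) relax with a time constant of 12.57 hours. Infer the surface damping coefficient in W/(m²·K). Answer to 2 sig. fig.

Areal heat capacity C = 1.507×10^6 J/(m²·K) (given).
τ = 12.57 hours = 45300 s.
λ = C / τ = 1.51×10^6 / 45300 = 33.3 W/(m²·K).

33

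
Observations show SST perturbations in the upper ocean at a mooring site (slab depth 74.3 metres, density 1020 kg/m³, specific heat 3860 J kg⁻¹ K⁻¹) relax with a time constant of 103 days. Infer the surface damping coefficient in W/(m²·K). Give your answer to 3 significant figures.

Areal heat capacity C = ρ c_p D = 1020 × 3860 × 74.3 = 2.93×10^8 J/(m²·K).
τ = 103 days = 8.90×10^6 s.
λ = C / τ = 2.93×10^8 / 8.90×10^6 = 32.9 W/(m²·K).

32.9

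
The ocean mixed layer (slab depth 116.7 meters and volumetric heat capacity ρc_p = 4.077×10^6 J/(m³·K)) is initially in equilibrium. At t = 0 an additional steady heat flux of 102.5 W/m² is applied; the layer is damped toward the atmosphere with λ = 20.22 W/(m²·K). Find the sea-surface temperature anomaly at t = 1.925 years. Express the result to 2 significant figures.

4.7 K

Areal heat capacity C = ρc_p × D = 4.077×10^6 × 116.7 = 4.76×10^8 J/(m²·K).
τ = C / λ = 4.76×10^8 / 20.22 = 2.35×10^7 s.
Equilibrium anomaly ΔT_eq = F / λ = 102.5 / 20.22 = 5.07 K.
t = 1.925 years = 6.07×10^7 s, so t/τ = 2.58.
ΔT(t) = ΔT_eq (1 − e^(−t/τ)) = 5.07 × (1 − e^−2.58) = 4.69 K.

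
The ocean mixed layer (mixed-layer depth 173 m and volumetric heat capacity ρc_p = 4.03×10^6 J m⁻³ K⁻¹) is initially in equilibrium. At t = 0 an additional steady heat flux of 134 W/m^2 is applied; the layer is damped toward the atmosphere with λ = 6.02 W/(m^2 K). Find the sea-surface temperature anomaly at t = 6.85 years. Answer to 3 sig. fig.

18.8 K

Areal heat capacity C = ρc_p × D = 4.03×10^6 × 173 = 6.97×10^8 J/(m²·K).
τ = C / λ = 6.97×10^8 / 6.02 = 1.16×10^8 s.
Equilibrium anomaly ΔT_eq = F / λ = 134 / 6.02 = 22.3 K.
t = 6.85 years = 2.16×10^8 s, so t/τ = 1.87.
ΔT(t) = ΔT_eq (1 − e^(−t/τ)) = 22.3 × (1 − e^−1.87) = 18.8 K.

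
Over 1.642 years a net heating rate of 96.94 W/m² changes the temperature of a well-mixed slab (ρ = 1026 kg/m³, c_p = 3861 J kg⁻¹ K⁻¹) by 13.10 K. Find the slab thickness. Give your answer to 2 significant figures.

97 m

Heat input Q = F Δt = 96.94 × 5.18×10^7 s = 5.02×10^9 J/m².
Required areal heat capacity C = Q / ΔT = 3.83×10^8 J/(m²·K).
Depth D = C / (ρ c_p) = 3.83×10^8 / (1026 × 3861) = 96.8 m.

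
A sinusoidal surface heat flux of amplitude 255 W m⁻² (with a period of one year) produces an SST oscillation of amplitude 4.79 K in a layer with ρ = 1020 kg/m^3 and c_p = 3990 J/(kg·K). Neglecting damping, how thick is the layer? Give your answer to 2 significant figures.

ω = 2π / 3.15×10^7 s = 1.99×10^-7 s⁻¹.
Required C = F₀ / (A ω) = 255 / (4.79 × 1.99×10^-7) = 2.67×10^8 J/(m²·K).
D = C / (ρ c_p) = 2.67×10^8 / (1020 × 3990) = 65.7 m.

66 m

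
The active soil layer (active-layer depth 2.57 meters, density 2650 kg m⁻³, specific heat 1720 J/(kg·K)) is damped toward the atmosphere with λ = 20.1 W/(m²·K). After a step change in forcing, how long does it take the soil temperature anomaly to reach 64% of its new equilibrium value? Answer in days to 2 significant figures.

Areal heat capacity C = ρ c_p D = 2650 × 1720 × 2.57 = 1.17×10^7 J/(m²·K).
τ = C / λ = 1.17×10^7 / 20.1 = 5.83×10^5 s.
Fraction reached: 1 − e^(−t/τ) = 0.64 ⇒ t = −τ ln(1 − 0.64) = τ × 1.02.
t = 5.95×10^5 s = 6.89 days.

6.9 days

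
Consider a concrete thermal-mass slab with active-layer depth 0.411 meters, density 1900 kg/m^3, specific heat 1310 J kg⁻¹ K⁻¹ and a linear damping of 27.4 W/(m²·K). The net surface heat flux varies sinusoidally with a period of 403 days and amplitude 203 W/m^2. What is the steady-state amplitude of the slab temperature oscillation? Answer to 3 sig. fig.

7.41 K

Areal heat capacity C = ρ c_p D = 1900 × 1310 × 0.411 = 1.02×10^6 J/(m²·K).
Angular frequency ω = 2π / T = 2π / 3.48×10^7 s = 1.80×10^-7 s⁻¹.
√((Cω)² + λ²) = √((0.185)² + 27.4²) = 27.4 W/(m²·K).
Amplitude A = F₀ / √((Cω)²+λ²) = 203 / 27.4 = 7.41 K.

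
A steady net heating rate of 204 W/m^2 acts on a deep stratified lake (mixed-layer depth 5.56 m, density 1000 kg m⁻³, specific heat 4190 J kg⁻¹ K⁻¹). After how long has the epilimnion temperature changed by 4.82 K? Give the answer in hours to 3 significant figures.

Areal heat capacity C = ρ c_p D = 1000 × 4190 × 5.56 = 2.33×10^7 J m⁻² K⁻¹.
Time required: Δt = C ΔT / F = 2.33×10^7 × 4.82 / 204 = 5.50×10^5 s.
In hours: 5.50×10^5 s / (3600 s/hour) = 153 hours.

153 hours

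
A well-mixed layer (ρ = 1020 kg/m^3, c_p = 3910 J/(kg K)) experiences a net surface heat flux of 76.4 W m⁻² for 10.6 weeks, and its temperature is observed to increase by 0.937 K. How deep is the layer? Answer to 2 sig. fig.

Heat input Q = F Δt = 76.4 × 6.41×10^6 s = 4.90×10^8 J/m².
Required areal heat capacity C = Q / ΔT = 5.23×10^8 J/(m²·K).
Depth D = C / (ρ c_p) = 5.23×10^8 / (1020 × 3910) = 131 m.

130 m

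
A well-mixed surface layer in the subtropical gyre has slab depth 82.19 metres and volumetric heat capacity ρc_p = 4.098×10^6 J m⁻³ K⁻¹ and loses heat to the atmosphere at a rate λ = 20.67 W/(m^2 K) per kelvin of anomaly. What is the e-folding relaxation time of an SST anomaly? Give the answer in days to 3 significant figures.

Areal heat capacity C = ρc_p × D = 4.098×10^6 × 82.19 = 3.37×10^8 J m⁻² K⁻¹.
Relaxation time τ = C / λ = 3.37×10^8 / 20.67 = 1.63×10^7 s.
In days: 1.63×10^7 s / (86400 s/day) = 189 days.

189 days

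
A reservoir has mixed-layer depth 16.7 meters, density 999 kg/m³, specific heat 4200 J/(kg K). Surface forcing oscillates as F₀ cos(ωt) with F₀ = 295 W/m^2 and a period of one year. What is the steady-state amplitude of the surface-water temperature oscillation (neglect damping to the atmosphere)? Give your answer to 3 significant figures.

Areal heat capacity C = ρ c_p D = 999 × 4200 × 16.7 = 7.01×10^7 J/(m²·K).
Angular frequency ω = 2π / T = 2π / 3.15×10^7 s = 1.99×10^-7 s⁻¹.
Cω = 7.01×10^7 × 1.99×10^-7 = 14.0 W/(m²·K).
Amplitude A = F₀ / (Cω) = 295 / 14.0 = 21.1 K.

21.1 K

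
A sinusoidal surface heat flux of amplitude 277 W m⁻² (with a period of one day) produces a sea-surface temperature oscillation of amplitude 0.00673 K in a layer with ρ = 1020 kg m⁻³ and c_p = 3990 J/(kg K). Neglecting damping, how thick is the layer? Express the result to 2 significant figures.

140 m

ω = 2π / 86400 s = 7.27×10^-5 s⁻¹.
Required C = F₀ / (A ω) = 277 / (0.00673 × 7.27×10^-5) = 5.66×10^8 J/(m²·K).
D = C / (ρ c_p) = 5.66×10^8 / (1020 × 3990) = 139 m.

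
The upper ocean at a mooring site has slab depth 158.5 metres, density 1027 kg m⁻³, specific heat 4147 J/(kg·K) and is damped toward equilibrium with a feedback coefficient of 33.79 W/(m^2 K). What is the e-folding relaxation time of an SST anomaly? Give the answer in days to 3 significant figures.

Areal heat capacity C = ρ c_p D = 1027 × 4147 × 158.5 = 6.75×10^8 J/(m^2 K).
Relaxation time τ = C / λ = 6.75×10^8 / 33.79 = 2.00×10^7 s.
In days: 2.00×10^7 s / (86400 s/day) = 231 days.

231 days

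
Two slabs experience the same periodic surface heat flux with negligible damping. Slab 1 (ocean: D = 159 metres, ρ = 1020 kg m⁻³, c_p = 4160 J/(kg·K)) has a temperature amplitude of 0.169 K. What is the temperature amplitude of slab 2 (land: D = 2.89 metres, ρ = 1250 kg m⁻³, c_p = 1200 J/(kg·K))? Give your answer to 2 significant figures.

C_ocean = 6.75×10^8 J/(m²·K); C_land = 4.34×10^6 J/(m²·K).
A ∝ 1/C ⇒ A_land = A_ocean × C_ocean/C_land = 0.169 × 156 = 26.3 K.

26 K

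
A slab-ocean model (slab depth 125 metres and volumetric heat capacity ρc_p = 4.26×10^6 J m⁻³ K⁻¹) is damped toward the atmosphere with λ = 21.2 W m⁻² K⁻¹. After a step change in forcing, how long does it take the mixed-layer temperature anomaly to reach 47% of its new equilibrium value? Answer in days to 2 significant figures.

180 days

Areal heat capacity C = ρc_p × D = 4.26×10^6 × 125 = 5.32×10^8 J m⁻² K⁻¹.
τ = C / λ = 5.32×10^8 / 21.2 = 2.51×10^7 s.
Fraction reached: 1 − e^(−t/τ) = 0.47 ⇒ t = −τ ln(1 − 0.47) = τ × 0.635.
t = 1.59×10^7 s = 185 days.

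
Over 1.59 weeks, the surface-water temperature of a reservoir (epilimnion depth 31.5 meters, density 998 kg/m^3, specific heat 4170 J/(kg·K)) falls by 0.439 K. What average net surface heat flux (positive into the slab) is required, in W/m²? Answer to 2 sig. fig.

-60

Areal heat capacity C = ρ c_p D = 998 × 4170 × 31.5 = 1.31×10^8 J m⁻² K⁻¹.
Required heat per unit area: Q = C ΔT = 1.31×10^8 × -0.439 = -5.75×10^7 J/m².
Flux F = Q / Δt = -5.75×10^7 / 9.62×10^5 s = -59.8 W/m².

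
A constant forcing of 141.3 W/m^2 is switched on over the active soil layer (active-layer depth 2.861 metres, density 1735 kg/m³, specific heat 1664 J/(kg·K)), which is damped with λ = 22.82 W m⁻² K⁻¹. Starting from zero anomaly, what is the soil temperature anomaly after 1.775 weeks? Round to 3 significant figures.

Areal heat capacity C = ρ c_p D = 1735 × 1664 × 2.861 = 8.26×10^6 J m⁻² K⁻¹.
τ = C / λ = 8.26×10^6 / 22.82 = 3.62×10^5 s.
Equilibrium anomaly ΔT_eq = F / λ = 141.3 / 22.82 = 6.19 K.
t = 1.775 weeks = 1.07×10^6 s, so t/τ = 2.97.
ΔT(t) = ΔT_eq (1 − e^(−t/τ)) = 6.19 × (1 − e^−2.97) = 5.87 K.

5.87 K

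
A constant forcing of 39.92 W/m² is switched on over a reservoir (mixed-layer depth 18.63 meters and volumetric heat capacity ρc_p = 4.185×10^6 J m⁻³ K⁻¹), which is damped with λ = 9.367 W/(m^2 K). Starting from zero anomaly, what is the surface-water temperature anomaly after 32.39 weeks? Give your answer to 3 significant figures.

3.86 K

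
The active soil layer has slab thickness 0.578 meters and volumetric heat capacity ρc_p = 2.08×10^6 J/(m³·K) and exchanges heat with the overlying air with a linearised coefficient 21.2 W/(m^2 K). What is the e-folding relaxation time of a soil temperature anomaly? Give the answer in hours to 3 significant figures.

Areal heat capacity C = ρc_p × D = 2.08×10^6 × 0.578 = 1.20×10^6 J/(m²·K).
Relaxation time τ = C / λ = 1.20×10^6 / 21.2 = 56700 s.
In hours: 56700 s / (3600 s/hour) = 15.8 hours.

15.8 hours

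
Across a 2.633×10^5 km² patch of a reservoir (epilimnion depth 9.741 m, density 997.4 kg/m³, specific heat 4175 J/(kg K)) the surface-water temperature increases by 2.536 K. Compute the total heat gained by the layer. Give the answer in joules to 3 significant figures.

Areal heat capacity C = ρ c_p D = 997.4 × 4175 × 9.741 = 4.06×10^7 J m⁻² K⁻¹.
Heat per unit area: q = C ΔT = 4.06×10^7 × 2.536 = 1.03×10^8 J/m².
Total heat: Q = q × A = 1.03×10^8 × (2.633×10^5 × 10⁶ m²) = 2.71×10^19 J.

2.71×10^19 J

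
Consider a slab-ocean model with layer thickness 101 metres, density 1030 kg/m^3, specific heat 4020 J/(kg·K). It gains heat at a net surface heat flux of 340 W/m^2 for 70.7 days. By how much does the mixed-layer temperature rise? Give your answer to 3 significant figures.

4.97 K

Areal heat capacity C = ρ c_p D = 1030 × 4020 × 101 = 4.18×10^8 J/(m^2 K).
Net heat input Q = F Δt = 340 × (70.7 days × 86400 s/day) = 2.08×10^9 J/m².
ΔT = Q / C = 2.08×10^9 / 4.18×10^8 = 4.97 K.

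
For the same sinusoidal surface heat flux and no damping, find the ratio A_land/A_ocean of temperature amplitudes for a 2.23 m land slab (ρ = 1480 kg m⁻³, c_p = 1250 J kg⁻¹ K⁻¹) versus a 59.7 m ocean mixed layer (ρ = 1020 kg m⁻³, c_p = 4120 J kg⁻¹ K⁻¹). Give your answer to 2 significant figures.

61

C_ocean = 1020 × 4120 × 59.7 = 2.51×10^8 J/(m²·K).
C_land = 1480 × 1250 × 2.23 = 4.13×10^6 J/(m²·K).
Undamped amplitude ∝ 1/C, so A_land/A_ocean = C_ocean/C_land = 60.8.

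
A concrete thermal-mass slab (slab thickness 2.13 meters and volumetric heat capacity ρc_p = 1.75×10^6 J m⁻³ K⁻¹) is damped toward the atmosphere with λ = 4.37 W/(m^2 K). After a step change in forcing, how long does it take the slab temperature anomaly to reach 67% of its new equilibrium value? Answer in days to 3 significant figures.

10.9 days

Areal heat capacity C = ρc_p × D = 1.75×10^6 × 2.13 = 3.73×10^6 J m⁻² K⁻¹.
τ = C / λ = 3.73×10^6 / 4.37 = 8.53×10^5 s.
Fraction reached: 1 − e^(−t/τ) = 0.67 ⇒ t = −τ ln(1 − 0.67) = τ × 1.11.
t = 9.46×10^5 s = 10.9 days.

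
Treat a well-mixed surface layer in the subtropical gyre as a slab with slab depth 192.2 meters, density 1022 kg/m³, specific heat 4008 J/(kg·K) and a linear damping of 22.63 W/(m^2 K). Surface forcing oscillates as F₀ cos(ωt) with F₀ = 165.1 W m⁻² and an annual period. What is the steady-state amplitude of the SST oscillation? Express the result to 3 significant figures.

Areal heat capacity C = ρ c_p D = 1022 × 4008 × 192.2 = 7.87×10^8 J/(m²·K).
Angular frequency ω = 2π / T = 2π / 3.15×10^7 s = 1.99×10^-7 s⁻¹.
√((Cω)² + λ²) = √((157)² + 22.63²) = 158 W/(m²·K).
Amplitude A = F₀ / √((Cω)²+λ²) = 165.1 / 158 = 1.04 K.

1.04 K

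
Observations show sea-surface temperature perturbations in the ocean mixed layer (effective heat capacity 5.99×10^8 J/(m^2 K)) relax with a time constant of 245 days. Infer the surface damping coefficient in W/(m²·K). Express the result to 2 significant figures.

Areal heat capacity C = 5.99×10^8 J/(m^2 K) (given).
τ = 245 days = 2.12×10^7 s.
λ = C / τ = 5.99×10^8 / 2.12×10^7 = 28.3 W/(m²·K).

28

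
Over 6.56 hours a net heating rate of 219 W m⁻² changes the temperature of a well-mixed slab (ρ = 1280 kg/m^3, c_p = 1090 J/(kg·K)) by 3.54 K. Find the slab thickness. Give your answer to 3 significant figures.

1.05 m

Heat input Q = F Δt = 219 × 23600 s = 5.17×10^6 J/m².
Required areal heat capacity C = Q / ΔT = 1.46×10^6 J/(m²·K).
Depth D = C / (ρ c_p) = 1.46×10^6 / (1280 × 1090) = 1.05 m.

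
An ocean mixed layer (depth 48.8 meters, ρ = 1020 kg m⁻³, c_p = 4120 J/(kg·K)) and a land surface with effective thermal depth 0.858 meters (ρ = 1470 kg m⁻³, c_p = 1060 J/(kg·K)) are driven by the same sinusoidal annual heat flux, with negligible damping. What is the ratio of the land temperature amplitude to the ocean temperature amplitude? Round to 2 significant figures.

150

C_ocean = 1020 × 4120 × 48.8 = 2.05×10^8 J/(m²·K).
C_land = 1470 × 1060 × 0.858 = 1.34×10^6 J/(m²·K).
Undamped amplitude ∝ 1/C, so A_land/A_ocean = C_ocean/C_land = 153.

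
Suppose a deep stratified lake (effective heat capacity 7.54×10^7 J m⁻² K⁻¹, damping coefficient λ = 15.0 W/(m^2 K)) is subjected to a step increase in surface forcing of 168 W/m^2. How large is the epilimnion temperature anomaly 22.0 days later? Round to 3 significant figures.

Areal heat capacity C = 7.54×10^7 J m⁻² K⁻¹ (given).
τ = C / λ = 7.54×10^7 / 15.0 = 5.03×10^6 s.
Equilibrium anomaly ΔT_eq = F / λ = 168 / 15.0 = 11.2 K.
t = 22.0 days = 1.90×10^6 s, so t/τ = 0.378.
ΔT(t) = ΔT_eq (1 − e^(−t/τ)) = 11.2 × (1 − e^−0.378) = 3.53 K.

3.53 K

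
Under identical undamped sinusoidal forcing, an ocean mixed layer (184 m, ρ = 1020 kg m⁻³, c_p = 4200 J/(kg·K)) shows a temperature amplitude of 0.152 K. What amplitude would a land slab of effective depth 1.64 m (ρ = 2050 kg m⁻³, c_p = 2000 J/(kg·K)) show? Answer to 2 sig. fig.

18 K

C_ocean = 7.88×10^8 J/(m²·K); C_land = 6.72×10^6 J/(m²·K).
A ∝ 1/C ⇒ A_land = A_ocean × C_ocean/C_land = 0.152 × 117 = 17.8 K.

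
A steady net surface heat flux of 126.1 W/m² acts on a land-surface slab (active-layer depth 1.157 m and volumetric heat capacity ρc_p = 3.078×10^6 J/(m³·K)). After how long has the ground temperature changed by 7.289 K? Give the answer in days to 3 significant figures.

2.38 days

Areal heat capacity C = ρc_p × D = 3.078×10^6 × 1.157 = 3.56×10^6 J/(m²·K).
Time required: Δt = C ΔT / F = 3.56×10^6 × 7.289 / 126.1 = 2.06×10^5 s.
In days: 2.06×10^5 s / (86400 s/day) = 2.38 days.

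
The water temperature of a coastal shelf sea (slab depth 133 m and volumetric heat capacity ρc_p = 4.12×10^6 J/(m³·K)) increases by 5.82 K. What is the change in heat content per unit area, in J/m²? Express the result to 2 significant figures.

Areal heat capacity C = ρc_p × D = 4.12×10^6 × 133 = 5.48×10^8 J/(m^2 K).
ΔQ = C ΔT = 5.48×10^8 × 5.82 = 3.19×10^9 J/m².

3.2×10^9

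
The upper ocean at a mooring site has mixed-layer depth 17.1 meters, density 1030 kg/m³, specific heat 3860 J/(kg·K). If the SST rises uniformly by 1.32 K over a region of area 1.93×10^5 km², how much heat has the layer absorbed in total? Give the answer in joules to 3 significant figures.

Areal heat capacity C = ρ c_p D = 1030 × 3860 × 17.1 = 6.80×10^7 J/(m²·K).
Heat per unit area: q = C ΔT = 6.80×10^7 × 1.32 = 8.97×10^7 J/m².
Total heat: Q = q × A = 8.97×10^7 × (1.93×10^5 × 10⁶ m²) = 1.73×10^19 J.

1.73×10^19 J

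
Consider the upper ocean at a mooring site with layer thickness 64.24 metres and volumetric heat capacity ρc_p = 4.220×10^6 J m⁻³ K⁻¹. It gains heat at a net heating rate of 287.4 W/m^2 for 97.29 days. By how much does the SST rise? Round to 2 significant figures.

8.9 K

Areal heat capacity C = ρc_p × D = 4.220×10^6 × 64.24 = 2.71×10^8 J/(m^2 K).
Net heat input Q = F Δt = 287.4 × (97.29 days × 86400 s/day) = 2.42×10^9 J/m².
ΔT = Q / C = 2.42×10^9 / 2.71×10^8 = 8.91 K.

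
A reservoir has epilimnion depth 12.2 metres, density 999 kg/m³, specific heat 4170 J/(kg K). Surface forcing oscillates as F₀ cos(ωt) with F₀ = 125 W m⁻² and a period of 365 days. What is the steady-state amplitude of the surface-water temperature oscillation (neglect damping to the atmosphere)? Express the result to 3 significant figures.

Areal heat capacity C = ρ c_p D = 999 × 4170 × 12.2 = 5.08×10^7 J/(m^2 K).
Angular frequency ω = 2π / T = 2π / 3.15×10^7 s = 1.99×10^-7 s⁻¹.
Cω = 5.08×10^7 × 1.99×10^-7 = 10.1 W/(m²·K).
Amplitude A = F₀ / (Cω) = 125 / 10.1 = 12.3 K.

12.3 K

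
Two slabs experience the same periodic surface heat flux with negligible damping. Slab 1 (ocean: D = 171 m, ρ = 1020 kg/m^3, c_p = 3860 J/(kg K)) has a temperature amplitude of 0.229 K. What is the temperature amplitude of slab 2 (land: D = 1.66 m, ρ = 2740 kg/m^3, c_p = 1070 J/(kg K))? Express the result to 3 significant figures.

31.7 K

C_ocean = 6.73×10^8 J/(m²·K); C_land = 4.87×10^6 J/(m²·K).
A ∝ 1/C ⇒ A_land = A_ocean × C_ocean/C_land = 0.229 × 138 = 31.7 K.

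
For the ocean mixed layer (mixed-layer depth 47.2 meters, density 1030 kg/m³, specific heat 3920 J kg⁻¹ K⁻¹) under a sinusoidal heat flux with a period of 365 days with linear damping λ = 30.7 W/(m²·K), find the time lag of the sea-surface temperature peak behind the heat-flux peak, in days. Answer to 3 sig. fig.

Areal heat capacity C = ρ c_p D = 1030 × 3920 × 47.2 = 1.91×10^8 J/(m^2 K).
ω = 2π / 3.15×10^7 s = 1.99×10^-7 s⁻¹.
Phase lag φ = arctan(Cω/λ) = arctan(38.0/30.7) = 0.891 rad.
Time lag = φ / ω = 0.891 / 1.99×10^-7 = 4.47×10^6 s = 51.8 days.

51.8 days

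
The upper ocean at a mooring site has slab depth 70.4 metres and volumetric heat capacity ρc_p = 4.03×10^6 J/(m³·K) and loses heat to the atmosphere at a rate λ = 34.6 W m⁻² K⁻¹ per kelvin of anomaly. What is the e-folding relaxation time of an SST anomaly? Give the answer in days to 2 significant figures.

95 days

Areal heat capacity C = ρc_p × D = 4.03×10^6 × 70.4 = 2.84×10^8 J m⁻² K⁻¹.
Relaxation time τ = C / λ = 2.84×10^8 / 34.6 = 8.20×10^6 s.
In days: 8.20×10^6 s / (86400 s/day) = 94.9 days.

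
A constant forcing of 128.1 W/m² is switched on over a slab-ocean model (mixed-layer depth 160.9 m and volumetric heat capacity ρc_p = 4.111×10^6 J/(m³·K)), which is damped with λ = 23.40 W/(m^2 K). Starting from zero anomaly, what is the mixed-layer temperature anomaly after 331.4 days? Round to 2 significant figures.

3.5 K

Areal heat capacity C = ρc_p × D = 4.111×10^6 × 160.9 = 6.61×10^8 J m⁻² K⁻¹.
τ = C / λ = 6.61×10^8 / 23.40 = 2.83×10^7 s.
Equilibrium anomaly ΔT_eq = F / λ = 128.1 / 23.40 = 5.47 K.
t = 331.4 days = 2.86×10^7 s, so t/τ = 1.01.
ΔT(t) = ΔT_eq (1 − e^(−t/τ)) = 5.47 × (1 − e^−1.01) = 3.49 K.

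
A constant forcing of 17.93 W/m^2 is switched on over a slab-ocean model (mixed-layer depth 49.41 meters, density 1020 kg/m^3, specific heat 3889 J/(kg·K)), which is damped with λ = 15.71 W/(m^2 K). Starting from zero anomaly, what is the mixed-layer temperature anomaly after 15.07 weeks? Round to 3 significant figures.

0.592 K

Areal heat capacity C = ρ c_p D = 1020 × 3889 × 49.41 = 1.96×10^8 J/(m²·K).
τ = C / λ = 1.96×10^8 / 15.71 = 1.25×10^7 s.
Equilibrium anomaly ΔT_eq = F / λ = 17.93 / 15.71 = 1.14 K.
t = 15.07 weeks = 9.11×10^6 s, so t/τ = 0.731.
ΔT(t) = ΔT_eq (1 − e^(−t/τ)) = 1.14 × (1 − e^−0.731) = 0.592 K.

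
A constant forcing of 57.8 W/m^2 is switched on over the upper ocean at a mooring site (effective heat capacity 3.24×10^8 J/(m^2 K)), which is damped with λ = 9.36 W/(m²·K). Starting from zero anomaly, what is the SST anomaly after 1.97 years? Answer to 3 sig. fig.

5.15 K

Areal heat capacity C = 3.24×10^8 J/(m^2 K) (given).
τ = C / λ = 3.24×10^8 / 9.36 = 3.46×10^7 s.
Equilibrium anomaly ΔT_eq = F / λ = 57.8 / 9.36 = 6.18 K.
t = 1.97 years = 6.22×10^7 s, so t/τ = 1.80.
ΔT(t) = ΔT_eq (1 − e^(−t/τ)) = 6.18 × (1 − e^−1.80) = 5.15 K.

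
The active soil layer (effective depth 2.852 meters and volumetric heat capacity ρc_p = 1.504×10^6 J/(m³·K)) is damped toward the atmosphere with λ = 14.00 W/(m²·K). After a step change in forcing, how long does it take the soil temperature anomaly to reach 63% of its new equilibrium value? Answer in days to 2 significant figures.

3.5 days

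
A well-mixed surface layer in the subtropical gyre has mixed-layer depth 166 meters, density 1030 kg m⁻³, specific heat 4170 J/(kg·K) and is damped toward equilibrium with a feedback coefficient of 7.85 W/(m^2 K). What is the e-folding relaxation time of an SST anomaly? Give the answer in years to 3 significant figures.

2.88 years

Areal heat capacity C = ρ c_p D = 1030 × 4170 × 166 = 7.13×10^8 J/(m^2 K).
Relaxation time τ = C / λ = 7.13×10^8 / 7.85 = 9.08×10^7 s.
In years: 9.08×10^7 s / (3.156×10^7 s/year) = 2.88 years.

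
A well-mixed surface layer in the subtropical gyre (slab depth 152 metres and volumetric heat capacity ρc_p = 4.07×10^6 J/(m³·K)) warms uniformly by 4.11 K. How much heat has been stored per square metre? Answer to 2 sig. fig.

2.5×10^9

Areal heat capacity C = ρc_p × D = 4.07×10^6 × 152 = 6.19×10^8 J m⁻² K⁻¹.
ΔQ = C ΔT = 6.19×10^8 × 4.11 = 2.54×10^9 J/m².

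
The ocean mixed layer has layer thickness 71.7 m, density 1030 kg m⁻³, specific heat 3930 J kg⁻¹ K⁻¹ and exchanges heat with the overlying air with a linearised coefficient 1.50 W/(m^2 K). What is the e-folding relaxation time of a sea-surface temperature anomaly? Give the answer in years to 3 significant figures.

Areal heat capacity C = ρ c_p D = 1030 × 3930 × 71.7 = 2.90×10^8 J/(m²·K).
Relaxation time τ = C / λ = 2.90×10^8 / 1.50 = 1.93×10^8 s.
In years: 1.93×10^8 s / (3.156×10^7 s/year) = 6.13 years.

6.13 years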